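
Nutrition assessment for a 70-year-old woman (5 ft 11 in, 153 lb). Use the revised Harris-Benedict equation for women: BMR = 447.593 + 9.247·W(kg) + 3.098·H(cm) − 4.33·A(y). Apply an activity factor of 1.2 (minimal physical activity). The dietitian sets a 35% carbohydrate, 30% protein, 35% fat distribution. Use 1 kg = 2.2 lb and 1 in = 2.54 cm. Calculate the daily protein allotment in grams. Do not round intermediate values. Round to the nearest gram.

Convert to metric: weight = 153 ÷ 2.2 = 69.5455 kg; height = (5×12 + 11) × 2.54 = 71 × 2.54 = 180.34 cm.
Harris-Benedict: BMR = 447.593 + 9.247(69.5455) + 3.098(180.34) − 4.33(70) = 1346.2731 kcal/day.
TEE = 1346.2731 × 1.2 = 1615.5278 kcal/day.
Protein energy = 30% × 1615.5278 = 484.6583 kcal.
Protein = 484.6583 ÷ 4 kcal/g = 121.1646 g.

121 g/day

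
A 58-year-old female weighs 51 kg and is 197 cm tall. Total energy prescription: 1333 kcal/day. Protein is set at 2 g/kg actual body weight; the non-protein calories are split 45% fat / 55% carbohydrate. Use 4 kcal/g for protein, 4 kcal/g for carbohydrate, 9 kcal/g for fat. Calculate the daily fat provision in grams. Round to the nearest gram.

46 g/day

Protein = 2 × 51 = 102 g → 102 × 4 = 408 kcal.
Non-protein calories = 1333 − 408 = 925 kcal.
Fat: 45% × 925 = 416.25 kcal; carbohydrate: 508.75 kcal.
Fat: 416.25 kcal ÷ 9 kcal/g = 46.25 g.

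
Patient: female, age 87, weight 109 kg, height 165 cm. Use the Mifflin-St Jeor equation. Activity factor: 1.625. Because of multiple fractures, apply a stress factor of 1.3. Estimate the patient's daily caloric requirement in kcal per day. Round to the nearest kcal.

Mifflin-St Jeor (female): BMR = 10(109) + 6.25(165) − 5(87) − 161 = 1090 + 1031.25 − 435 − 161 = 1525.25 kcal/day.
TEE = BMR × activity factor = 1525.25 × 1.625 = 2478.5313 kcal/day.
Apply stress factor: 2478.5313 × 1.3 = 3222.0906 kcal/day.

3222 kcal per day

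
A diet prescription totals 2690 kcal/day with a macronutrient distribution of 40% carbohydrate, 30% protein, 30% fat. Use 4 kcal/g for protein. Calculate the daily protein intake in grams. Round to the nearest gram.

202 g/day

Protein energy = 30% × 2690 = 807 kcal.
At 4 kcal/g: 807 ÷ 4 = 201.75 g.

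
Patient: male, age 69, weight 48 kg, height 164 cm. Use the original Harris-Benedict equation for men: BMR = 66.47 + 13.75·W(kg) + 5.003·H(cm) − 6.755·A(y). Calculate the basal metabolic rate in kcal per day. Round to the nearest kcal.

1081 kcal per day

Harris-Benedict: BMR = 66.47 + 13.75(48) + 5.003(164) − 6.755(69) = 1080.867 kcal/day.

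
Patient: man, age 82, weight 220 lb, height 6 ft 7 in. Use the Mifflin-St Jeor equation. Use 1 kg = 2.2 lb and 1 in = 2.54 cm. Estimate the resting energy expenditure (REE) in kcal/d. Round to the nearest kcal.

Convert to metric: weight = 220 ÷ 2.2 = 100 kg; height = (6×12 + 7) × 2.54 = 79 × 2.54 = 200.66 cm.
Mifflin-St Jeor (male): BMR = 10(100) + 6.25(200.66) − 5(82) + 5 = 1000 + 1254.125 − 410 + 5 = 1849.125 kcal/day.

1849 kcal/d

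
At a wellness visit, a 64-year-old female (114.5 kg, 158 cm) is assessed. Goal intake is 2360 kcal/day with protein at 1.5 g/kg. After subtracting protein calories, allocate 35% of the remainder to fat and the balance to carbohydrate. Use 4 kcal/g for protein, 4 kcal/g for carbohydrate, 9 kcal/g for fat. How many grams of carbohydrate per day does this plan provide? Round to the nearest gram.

Protein = 1.5 × 114.5 = 171.75 g → 171.75 × 4 = 687 kcal.
Non-protein calories = 2360 − 687 = 1673 kcal.
Fat: 35% × 1673 = 585.55 kcal; carbohydrate: 1087.45 kcal.
Carbohydrate: 1087.45 kcal ÷ 4 kcal/g = 271.8625 g.

272 g/day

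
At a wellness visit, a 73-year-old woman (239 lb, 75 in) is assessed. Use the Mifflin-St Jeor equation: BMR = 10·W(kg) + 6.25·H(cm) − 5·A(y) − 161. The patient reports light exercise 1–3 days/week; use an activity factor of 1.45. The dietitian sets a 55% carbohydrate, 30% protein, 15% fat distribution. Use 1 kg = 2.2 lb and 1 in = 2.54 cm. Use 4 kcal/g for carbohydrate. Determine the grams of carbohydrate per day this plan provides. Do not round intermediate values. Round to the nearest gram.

Convert to metric: weight = 239 ÷ 2.2 = 108.6364 kg; height = 75 × 2.54 = 190.5 cm.
Mifflin-St Jeor (female): BMR = 10(108.6364) + 6.25(190.5) − 5(73) − 161 = 1086.3636 + 1190.625 − 365 − 161 = 1750.9886 kcal/day.
TEE = 1750.9886 × 1.45 = 2538.9335 kcal/day.
Carbohydrate energy = 55% × 2538.9335 = 1396.4134 kcal.
Carbohydrate = 1396.4134 ÷ 4 kcal/g = 349.1034 g.

349 g/day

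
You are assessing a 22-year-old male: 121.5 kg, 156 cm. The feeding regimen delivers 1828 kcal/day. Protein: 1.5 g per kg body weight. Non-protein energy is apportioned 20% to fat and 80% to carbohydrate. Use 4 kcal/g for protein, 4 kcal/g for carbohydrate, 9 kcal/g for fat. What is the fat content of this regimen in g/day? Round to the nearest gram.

Protein = 1.5 × 121.5 = 182.25 g → 182.25 × 4 = 729 kcal.
Non-protein calories = 1828 − 729 = 1099 kcal.
Fat: 20% × 1099 = 219.8 kcal; carbohydrate: 879.2 kcal.
Fat: 219.8 kcal ÷ 9 kcal/g = 24.4222 g.

24 g/day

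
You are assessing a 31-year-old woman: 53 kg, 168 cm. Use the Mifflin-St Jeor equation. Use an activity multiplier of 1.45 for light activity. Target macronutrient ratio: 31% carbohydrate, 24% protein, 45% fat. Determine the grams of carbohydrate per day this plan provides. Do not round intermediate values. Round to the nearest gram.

Mifflin-St Jeor (female): BMR = 10(53) + 6.25(168) − 5(31) − 161 = 530 + 1050 − 155 − 161 = 1264 kcal/day.
TEE = 1264 × 1.45 = 1832.8 kcal/day.
Carbohydrate energy = 31% × 1832.8 = 568.168 kcal.
Carbohydrate = 568.168 ÷ 4 kcal/g = 142.042 g.

142 g/day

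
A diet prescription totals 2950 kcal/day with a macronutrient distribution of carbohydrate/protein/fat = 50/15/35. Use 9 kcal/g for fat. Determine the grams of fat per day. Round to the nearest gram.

Fat energy = 35% × 2950 = 1032.5 kcal.
At 9 kcal/g: 1032.5 ÷ 9 = 114.7222 g.

115 g/day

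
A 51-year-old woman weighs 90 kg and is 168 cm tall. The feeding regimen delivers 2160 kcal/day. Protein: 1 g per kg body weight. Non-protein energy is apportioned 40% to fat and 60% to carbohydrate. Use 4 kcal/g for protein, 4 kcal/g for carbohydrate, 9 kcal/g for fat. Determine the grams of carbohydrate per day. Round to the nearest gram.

Protein = 1 × 90 = 90 g → 90 × 4 = 360 kcal.
Non-protein calories = 2160 − 360 = 1800 kcal.
Fat: 40% × 1800 = 720 kcal; carbohydrate: 1080 kcal.
Carbohydrate: 1080 kcal ÷ 4 kcal/g = 270 g.

270 g/day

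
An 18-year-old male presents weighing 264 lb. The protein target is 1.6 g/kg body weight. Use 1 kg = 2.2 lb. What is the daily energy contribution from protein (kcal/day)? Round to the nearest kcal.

768 kcal/day

Weight in kg = 264 ÷ 2.2 = 120 kg.
Protein = 1.6 g/kg × 120 kg = 192 g/day.
Protein energy = 192 g × 4 kcal/g = 768 kcal/day.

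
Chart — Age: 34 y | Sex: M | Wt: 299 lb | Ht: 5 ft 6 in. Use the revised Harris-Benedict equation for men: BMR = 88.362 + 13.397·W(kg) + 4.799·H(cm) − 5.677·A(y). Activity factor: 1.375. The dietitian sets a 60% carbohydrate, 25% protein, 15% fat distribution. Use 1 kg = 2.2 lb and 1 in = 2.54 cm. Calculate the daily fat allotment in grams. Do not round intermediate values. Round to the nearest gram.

Convert to metric: weight = 299 ÷ 2.2 = 135.9091 kg; height = (5×12 + 6) × 2.54 = 66 × 2.54 = 167.64 cm.
Harris-Benedict: BMR = 88.362 + 13.397(135.9091) + 4.799(167.64) − 5.677(34) = 2520.6225 kcal/day.
TEE = 2520.6225 × 1.375 = 3465.8559 kcal/day.
Fat energy = 15% × 3465.8559 = 519.8784 kcal.
Fat = 519.8784 ÷ 9 kcal/g = 57.7643 g.

58 g/day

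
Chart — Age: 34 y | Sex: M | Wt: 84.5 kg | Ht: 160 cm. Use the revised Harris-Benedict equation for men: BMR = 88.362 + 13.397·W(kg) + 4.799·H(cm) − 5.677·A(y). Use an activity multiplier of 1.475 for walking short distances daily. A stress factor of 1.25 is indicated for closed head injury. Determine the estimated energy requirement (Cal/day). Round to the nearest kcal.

Harris-Benedict: BMR = 88.362 + 13.397(84.5) + 4.799(160) − 5.677(34) = 1795.2305 kcal/day.
TEE = BMR × activity factor = 1795.2305 × 1.475 = 2647.965 kcal/day.
Apply stress factor: 2647.965 × 1.25 = 3309.9562 kcal/day.

3310 Cal/day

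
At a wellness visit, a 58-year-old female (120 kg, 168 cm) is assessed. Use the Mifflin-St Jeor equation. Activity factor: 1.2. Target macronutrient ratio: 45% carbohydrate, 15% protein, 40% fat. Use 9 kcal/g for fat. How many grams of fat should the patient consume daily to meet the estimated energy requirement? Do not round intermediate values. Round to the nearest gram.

96 g/day

Mifflin-St Jeor (female): BMR = 10(120) + 6.25(168) − 5(58) − 161 = 1200 + 1050 − 290 − 161 = 1799 kcal/day.
TEE = 1799 × 1.2 = 2158.8 kcal/day.
Fat energy = 40% × 2158.8 = 863.52 kcal.
Fat = 863.52 ÷ 9 kcal/g = 95.9467 g.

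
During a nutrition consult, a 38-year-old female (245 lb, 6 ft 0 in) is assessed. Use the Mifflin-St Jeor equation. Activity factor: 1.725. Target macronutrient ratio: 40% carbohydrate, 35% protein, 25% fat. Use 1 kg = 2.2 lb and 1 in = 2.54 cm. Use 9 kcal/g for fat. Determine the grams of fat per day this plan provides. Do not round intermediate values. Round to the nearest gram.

Convert to metric: weight = 245 ÷ 2.2 = 111.3636 kg; height = (6×12 + 0) × 2.54 = 72 × 2.54 = 182.88 cm.
Mifflin-St Jeor (female): BMR = 10(111.3636) + 6.25(182.88) − 5(38) − 161 = 1113.6364 + 1143 − 190 − 161 = 1905.6364 kcal/day.
TEE = 1905.6364 × 1.725 = 3287.2227 kcal/day.
Fat energy = 25% × 3287.2227 = 821.8057 kcal.
Fat = 821.8057 ÷ 9 kcal/g = 91.3117 g.

91 g/day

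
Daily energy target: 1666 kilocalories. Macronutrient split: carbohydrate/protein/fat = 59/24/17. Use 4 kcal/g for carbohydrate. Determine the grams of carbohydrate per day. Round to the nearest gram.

Carbohydrate energy = 59% × 1666 = 982.94 kcal.
At 4 kcal/g: 982.94 ÷ 4 = 245.735 g.

246 g/day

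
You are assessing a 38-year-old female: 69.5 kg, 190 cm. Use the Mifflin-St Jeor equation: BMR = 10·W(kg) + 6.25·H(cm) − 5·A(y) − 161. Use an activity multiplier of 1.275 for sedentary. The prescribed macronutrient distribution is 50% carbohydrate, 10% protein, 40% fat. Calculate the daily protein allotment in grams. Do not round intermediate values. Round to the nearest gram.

49 g/day

Mifflin-St Jeor (female): BMR = 10(69.5) + 6.25(190) − 5(38) − 161 = 695 + 1187.5 − 190 − 161 = 1531.5 kcal/day.
TEE = 1531.5 × 1.275 = 1952.6625 kcal/day.
Protein energy = 10% × 1952.6625 = 195.2663 kcal.
Protein = 195.2663 ÷ 4 kcal/g = 48.8166 g.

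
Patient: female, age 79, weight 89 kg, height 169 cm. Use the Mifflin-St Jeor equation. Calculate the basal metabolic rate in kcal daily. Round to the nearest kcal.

1390 kcal daily

Mifflin-St Jeor (female): BMR = 10(89) + 6.25(169) − 5(79) − 161 = 890 + 1056.25 − 395 − 161 = 1390.25 kcal/day.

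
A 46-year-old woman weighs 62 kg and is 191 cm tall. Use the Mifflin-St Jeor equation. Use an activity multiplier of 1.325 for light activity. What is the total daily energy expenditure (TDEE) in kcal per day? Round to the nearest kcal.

Mifflin-St Jeor (female): BMR = 10(62) + 6.25(191) − 5(46) − 161 = 620 + 1193.75 − 230 − 161 = 1422.75 kcal/day.
TEE = BMR × activity factor = 1422.75 × 1.325 = 1885.1438 kcal/day.

1885 kcal per day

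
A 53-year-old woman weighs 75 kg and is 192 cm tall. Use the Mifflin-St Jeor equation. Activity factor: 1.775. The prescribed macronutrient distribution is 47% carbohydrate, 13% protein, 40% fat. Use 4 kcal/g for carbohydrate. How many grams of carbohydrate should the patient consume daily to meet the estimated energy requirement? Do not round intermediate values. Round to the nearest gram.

318 g/day

Mifflin-St Jeor (female): BMR = 10(75) + 6.25(192) − 5(53) − 161 = 750 + 1200 − 265 − 161 = 1524 kcal/day.
TEE = 1524 × 1.775 = 2705.1 kcal/day.
Carbohydrate energy = 47% × 2705.1 = 1271.397 kcal.
Carbohydrate = 1271.397 ÷ 4 kcal/g = 317.8493 g.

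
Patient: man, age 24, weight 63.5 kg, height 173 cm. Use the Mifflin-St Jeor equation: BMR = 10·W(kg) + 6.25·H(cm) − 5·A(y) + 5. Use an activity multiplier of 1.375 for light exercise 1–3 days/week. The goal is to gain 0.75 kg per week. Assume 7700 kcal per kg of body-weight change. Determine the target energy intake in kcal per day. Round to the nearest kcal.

Mifflin-St Jeor (male): BMR = 10(63.5) + 6.25(173) − 5(24) + 5 = 635 + 1081.25 − 120 + 5 = 1601.25 kcal/day.
TEE = 1601.25 × 1.375 = 2201.7188 kcal/day.
Required daily surplus = 0.75 × 7700 ÷ 7 = 825 kcal/day.
Target intake = 2201.7188 + 825 = 3026.7188 kcal/day.

3027 kcal per day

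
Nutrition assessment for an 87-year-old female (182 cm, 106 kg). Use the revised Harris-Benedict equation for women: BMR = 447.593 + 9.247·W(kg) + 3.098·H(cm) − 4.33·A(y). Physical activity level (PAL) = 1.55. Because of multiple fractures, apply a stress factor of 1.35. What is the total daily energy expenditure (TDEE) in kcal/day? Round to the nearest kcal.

Harris-Benedict: BMR = 447.593 + 9.247(106) + 3.098(182) − 4.33(87) = 1614.901 kcal/day.
TEE = BMR × activity factor = 1614.901 × 1.55 = 2503.0966 kcal/day.
Apply stress factor: 2503.0966 × 1.35 = 3379.1803 kcal/day.

3379 kcal/day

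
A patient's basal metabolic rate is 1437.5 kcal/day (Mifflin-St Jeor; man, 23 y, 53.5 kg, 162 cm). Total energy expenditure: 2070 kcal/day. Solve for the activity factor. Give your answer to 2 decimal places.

1.44

Activity factor = TEE ÷ BMR = 2070 ÷ 1437.5 = 1.44.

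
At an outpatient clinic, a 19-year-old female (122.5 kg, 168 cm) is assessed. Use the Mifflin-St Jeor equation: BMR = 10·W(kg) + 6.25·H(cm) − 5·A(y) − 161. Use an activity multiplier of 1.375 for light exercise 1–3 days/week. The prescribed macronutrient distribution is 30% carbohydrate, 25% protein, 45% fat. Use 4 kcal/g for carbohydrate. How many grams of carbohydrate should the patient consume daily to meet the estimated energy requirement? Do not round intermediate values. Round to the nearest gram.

Mifflin-St Jeor (female): BMR = 10(122.5) + 6.25(168) − 5(19) − 161 = 1225 + 1050 − 95 − 161 = 2019 kcal/day.
TEE = 2019 × 1.375 = 2776.125 kcal/day.
Carbohydrate energy = 30% × 2776.125 = 832.8375 kcal.
Carbohydrate = 832.8375 ÷ 4 kcal/g = 208.2094 g.

208 g/day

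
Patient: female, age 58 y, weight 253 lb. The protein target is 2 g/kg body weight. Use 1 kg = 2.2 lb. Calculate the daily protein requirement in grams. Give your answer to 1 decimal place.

230.0 g/day

Weight in kg = 253 ÷ 2.2 = 115 kg.
Protein = 2 g/kg × 115 kg = 230 g/day.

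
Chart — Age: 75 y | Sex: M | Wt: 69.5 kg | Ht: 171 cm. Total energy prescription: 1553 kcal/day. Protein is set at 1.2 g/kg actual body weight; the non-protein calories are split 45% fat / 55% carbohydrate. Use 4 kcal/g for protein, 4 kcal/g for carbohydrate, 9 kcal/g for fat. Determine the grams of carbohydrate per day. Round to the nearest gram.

168 g/day

Protein = 1.2 × 69.5 = 83.4 g → 83.4 × 4 = 333.6 kcal.
Non-protein calories = 1553 − 333.6 = 1219.4 kcal.
Fat: 45% × 1219.4 = 548.73 kcal; carbohydrate: 670.67 kcal.
Carbohydrate: 670.67 kcal ÷ 4 kcal/g = 167.6675 g.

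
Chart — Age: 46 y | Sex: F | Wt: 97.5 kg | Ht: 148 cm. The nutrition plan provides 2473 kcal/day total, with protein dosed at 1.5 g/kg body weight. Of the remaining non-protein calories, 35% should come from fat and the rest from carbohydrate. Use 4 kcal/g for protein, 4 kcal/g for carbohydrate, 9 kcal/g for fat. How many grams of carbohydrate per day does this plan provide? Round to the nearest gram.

Protein = 1.5 × 97.5 = 146.25 g → 146.25 × 4 = 585 kcal.
Non-protein calories = 2473 − 585 = 1888 kcal.
Fat: 35% × 1888 = 660.8 kcal; carbohydrate: 1227.2 kcal.
Carbohydrate: 1227.2 kcal ÷ 4 kcal/g = 306.8 g.

307 g/day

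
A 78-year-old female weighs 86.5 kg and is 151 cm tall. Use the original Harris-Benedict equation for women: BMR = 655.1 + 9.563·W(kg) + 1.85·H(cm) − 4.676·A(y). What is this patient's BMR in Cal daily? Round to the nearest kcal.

1397 Cal daily

Harris-Benedict: BMR = 655.1 + 9.563(86.5) + 1.85(151) − 4.676(78) = 1396.9215 kcal/day.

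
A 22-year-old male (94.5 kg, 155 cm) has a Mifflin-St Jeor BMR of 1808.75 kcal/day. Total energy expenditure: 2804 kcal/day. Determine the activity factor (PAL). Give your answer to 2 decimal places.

1.55

Activity factor = TEE ÷ BMR = 2804 ÷ 1808.75 = 1.55.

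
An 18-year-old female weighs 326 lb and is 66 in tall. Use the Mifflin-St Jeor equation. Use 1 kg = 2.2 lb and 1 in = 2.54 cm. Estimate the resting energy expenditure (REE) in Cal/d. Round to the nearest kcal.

Convert to metric: weight = 326 ÷ 2.2 = 148.1818 kg; height = 66 × 2.54 = 167.64 cm.
Mifflin-St Jeor (female): BMR = 10(148.1818) + 6.25(167.64) − 5(18) − 161 = 1481.8182 + 1047.75 − 90 − 161 = 2278.5682 kcal/day.

2279 Cal/d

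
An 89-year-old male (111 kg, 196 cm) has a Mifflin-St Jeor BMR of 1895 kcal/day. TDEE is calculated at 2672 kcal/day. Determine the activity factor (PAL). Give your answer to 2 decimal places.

1.41

Activity factor = TEE ÷ BMR = 2672 ÷ 1895 = 1.41.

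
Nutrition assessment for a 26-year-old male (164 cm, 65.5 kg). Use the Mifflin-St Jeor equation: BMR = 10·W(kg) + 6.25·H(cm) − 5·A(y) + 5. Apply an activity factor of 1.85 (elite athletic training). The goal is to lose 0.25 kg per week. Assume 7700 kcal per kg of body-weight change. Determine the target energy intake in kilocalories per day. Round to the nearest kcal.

Mifflin-St Jeor (male): BMR = 10(65.5) + 6.25(164) − 5(26) + 5 = 655 + 1025 − 130 + 5 = 1555 kcal/day.
TEE = 1555 × 1.85 = 2876.75 kcal/day.
Required daily deficit = 0.25 × 7700 ÷ 7 = 275 kcal/day.
Target intake = 2876.75 − 275 = 2601.75 kcal/day.

2602 kilocalories per day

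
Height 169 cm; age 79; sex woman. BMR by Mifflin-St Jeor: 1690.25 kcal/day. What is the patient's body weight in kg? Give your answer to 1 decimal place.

1690.25 = 10·W + 6.25(169) − 5(79) − 161
10·W = 1690.25 − 500.25 = 1190, so W = 119 kg.

119.0 kg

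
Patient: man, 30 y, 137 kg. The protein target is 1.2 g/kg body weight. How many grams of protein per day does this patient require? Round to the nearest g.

Protein = 1.2 g/kg × 137 kg = 164.4 g/day.

164 g/day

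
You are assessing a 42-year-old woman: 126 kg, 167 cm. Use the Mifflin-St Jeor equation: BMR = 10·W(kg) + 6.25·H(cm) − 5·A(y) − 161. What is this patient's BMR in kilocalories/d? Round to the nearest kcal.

Mifflin-St Jeor (female): BMR = 10(126) + 6.25(167) − 5(42) − 161 = 1260 + 1043.75 − 210 − 161 = 1932.75 kcal/day.

1933 kilocalories/d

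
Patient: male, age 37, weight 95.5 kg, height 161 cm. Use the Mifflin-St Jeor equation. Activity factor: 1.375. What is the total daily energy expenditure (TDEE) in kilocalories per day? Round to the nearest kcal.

Mifflin-St Jeor (male): BMR = 10(95.5) + 6.25(161) − 5(37) + 5 = 955 + 1006.25 − 185 + 5 = 1781.25 kcal/day.
TEE = BMR × activity factor = 1781.25 × 1.375 = 2449.2188 kcal/day.

2449 kilocalories per day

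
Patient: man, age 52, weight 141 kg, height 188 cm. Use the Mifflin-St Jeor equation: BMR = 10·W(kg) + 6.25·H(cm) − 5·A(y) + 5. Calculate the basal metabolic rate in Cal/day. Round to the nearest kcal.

2330 Cal/day

Mifflin-St Jeor (male): BMR = 10(141) + 6.25(188) − 5(52) + 5 = 1410 + 1175 − 260 + 5 = 2330 kcal/day.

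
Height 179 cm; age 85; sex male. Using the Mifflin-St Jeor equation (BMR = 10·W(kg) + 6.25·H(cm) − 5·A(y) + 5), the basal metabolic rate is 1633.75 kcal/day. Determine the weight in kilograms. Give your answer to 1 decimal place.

93.5 kg

1633.75 = 10·W + 6.25(179) − 5(85) + 5
10·W = 1633.75 − 698.75 = 935, so W = 93.5 kg.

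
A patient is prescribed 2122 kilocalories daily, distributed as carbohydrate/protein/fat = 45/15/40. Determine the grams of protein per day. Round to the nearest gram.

Protein energy = 15% × 2122 = 318.3 kcal.
At 4 kcal/g: 318.3 ÷ 4 = 79.575 g.

80 g/day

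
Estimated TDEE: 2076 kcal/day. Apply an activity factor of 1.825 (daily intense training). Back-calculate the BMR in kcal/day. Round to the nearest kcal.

BMR = TEE ÷ activity factor = 2076 ÷ 1.825 = 1137.5342 kcal/day.

1138 kcal/day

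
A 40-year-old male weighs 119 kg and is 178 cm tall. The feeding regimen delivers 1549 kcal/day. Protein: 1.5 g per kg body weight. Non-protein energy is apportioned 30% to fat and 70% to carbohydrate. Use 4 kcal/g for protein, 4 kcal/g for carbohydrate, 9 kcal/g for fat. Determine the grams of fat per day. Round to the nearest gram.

Protein = 1.5 × 119 = 178.5 g → 178.5 × 4 = 714 kcal.
Non-protein calories = 1549 − 714 = 835 kcal.
Fat: 30% × 835 = 250.5 kcal; carbohydrate: 584.5 kcal.
Fat: 250.5 kcal ÷ 9 kcal/g = 27.8333 g.

28 g/day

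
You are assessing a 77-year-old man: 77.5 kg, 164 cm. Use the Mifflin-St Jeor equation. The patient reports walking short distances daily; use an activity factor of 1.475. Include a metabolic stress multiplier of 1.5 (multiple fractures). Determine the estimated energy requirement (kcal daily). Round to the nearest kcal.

3142 kcal daily

Mifflin-St Jeor (male): BMR = 10(77.5) + 6.25(164) − 5(77) + 5 = 775 + 1025 − 385 + 5 = 1420 kcal/day.
TEE = BMR × activity factor = 1420 × 1.475 = 2094.5 kcal/day.
Apply stress factor: 2094.5 × 1.5 = 3141.75 kcal/day.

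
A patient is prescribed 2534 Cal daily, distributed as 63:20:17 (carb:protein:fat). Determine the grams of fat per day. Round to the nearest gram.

48 g/day

Fat energy = 17% × 2534 = 430.78 kcal.
At 9 kcal/g: 430.78 ÷ 9 = 47.8644 g.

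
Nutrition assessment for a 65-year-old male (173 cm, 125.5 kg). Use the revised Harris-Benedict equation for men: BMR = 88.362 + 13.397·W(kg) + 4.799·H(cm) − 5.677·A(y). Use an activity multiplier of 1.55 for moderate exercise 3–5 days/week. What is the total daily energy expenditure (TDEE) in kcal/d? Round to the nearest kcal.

Harris-Benedict: BMR = 88.362 + 13.397(125.5) + 4.799(173) − 5.677(65) = 2230.9075 kcal/day.
TEE = BMR × activity factor = 2230.9075 × 1.55 = 3457.9066 kcal/day.

3458 kcal/d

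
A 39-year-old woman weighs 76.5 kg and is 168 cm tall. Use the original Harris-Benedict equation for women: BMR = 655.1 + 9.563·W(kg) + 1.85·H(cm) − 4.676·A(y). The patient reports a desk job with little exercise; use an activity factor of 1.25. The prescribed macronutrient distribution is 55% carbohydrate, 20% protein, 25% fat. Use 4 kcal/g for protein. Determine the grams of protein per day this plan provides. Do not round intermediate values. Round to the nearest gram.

95 g/day

Harris-Benedict: BMR = 655.1 + 9.563(76.5) + 1.85(168) − 4.676(39) = 1515.1055 kcal/day.
TEE = 1515.1055 × 1.25 = 1893.8819 kcal/day.
Protein energy = 20% × 1893.8819 = 378.7764 kcal.
Protein = 378.7764 ÷ 4 kcal/g = 94.6941 g.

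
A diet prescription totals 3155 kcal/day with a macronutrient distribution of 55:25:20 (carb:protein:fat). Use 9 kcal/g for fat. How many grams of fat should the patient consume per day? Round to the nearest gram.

Fat energy = 20% × 3155 = 631 kcal.
At 9 kcal/g: 631 ÷ 9 = 70.1111 g.

70 g/day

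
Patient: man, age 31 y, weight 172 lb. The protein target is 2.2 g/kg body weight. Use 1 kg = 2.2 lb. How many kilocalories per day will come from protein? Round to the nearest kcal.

688 kcal/day

Weight in kg = 172 ÷ 2.2 = 78.1818 kg.
Protein = 2.2 g/kg × 78.1818 kg = 172 g/day.
Protein energy = 172 g × 4 kcal/g = 688 kcal/day.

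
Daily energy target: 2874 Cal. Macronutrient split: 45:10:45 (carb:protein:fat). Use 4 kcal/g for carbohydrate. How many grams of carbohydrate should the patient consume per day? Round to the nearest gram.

323 g/day

Carbohydrate energy = 45% × 2874 = 1293.3 kcal.
At 4 kcal/g: 1293.3 ÷ 4 = 323.325 g.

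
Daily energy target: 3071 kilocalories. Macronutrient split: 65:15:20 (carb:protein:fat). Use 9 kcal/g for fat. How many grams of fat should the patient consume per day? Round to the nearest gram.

Fat energy = 20% × 3071 = 614.2 kcal.
At 9 kcal/g: 614.2 ÷ 9 = 68.2444 g.

68 g/day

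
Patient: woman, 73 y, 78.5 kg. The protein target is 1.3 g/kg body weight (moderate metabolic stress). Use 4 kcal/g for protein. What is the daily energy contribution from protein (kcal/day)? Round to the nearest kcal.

408 kcal/day

Protein = 1.3 g/kg × 78.5 kg = 102.05 g/day.
Protein energy = 102.05 g × 4 kcal/g = 408.2 kcal/day.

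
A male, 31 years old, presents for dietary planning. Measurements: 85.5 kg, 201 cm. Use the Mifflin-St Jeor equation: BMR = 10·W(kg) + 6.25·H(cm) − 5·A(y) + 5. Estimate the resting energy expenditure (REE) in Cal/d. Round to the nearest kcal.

Mifflin-St Jeor (male): BMR = 10(85.5) + 6.25(201) − 5(31) + 5 = 855 + 1256.25 − 155 + 5 = 1961.25 kcal/day.

1961 Cal/d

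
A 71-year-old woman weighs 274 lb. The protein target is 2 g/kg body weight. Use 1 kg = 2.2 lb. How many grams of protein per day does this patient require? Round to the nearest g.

Weight in kg = 274 ÷ 2.2 = 124.5455 kg.
Protein = 2 g/kg × 124.5455 kg = 249.0909 g/day.

249 g/day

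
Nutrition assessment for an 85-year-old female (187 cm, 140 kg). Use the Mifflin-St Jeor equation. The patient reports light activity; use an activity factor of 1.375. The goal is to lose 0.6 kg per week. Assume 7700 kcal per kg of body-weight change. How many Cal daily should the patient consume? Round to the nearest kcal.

2066 Cal daily

Mifflin-St Jeor (female): BMR = 10(140) + 6.25(187) − 5(85) − 161 = 1400 + 1168.75 − 425 − 161 = 1982.75 kcal/day.
TEE = 1982.75 × 1.375 = 2726.2813 kcal/day.
Required daily deficit = 0.6 × 7700 ÷ 7 = 660 kcal/day.
Target intake = 2726.2813 − 660 = 2066.2813 kcal/day.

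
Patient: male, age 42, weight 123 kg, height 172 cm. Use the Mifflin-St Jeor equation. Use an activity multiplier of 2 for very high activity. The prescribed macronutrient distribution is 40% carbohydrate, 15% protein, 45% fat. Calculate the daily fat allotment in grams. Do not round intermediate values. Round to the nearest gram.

210 g/day

Mifflin-St Jeor (male): BMR = 10(123) + 6.25(172) − 5(42) + 5 = 1230 + 1075 − 210 + 5 = 2100 kcal/day.
TEE = 2100 × 2 = 4200 kcal/day.
Fat energy = 45% × 4200 = 1890 kcal.
Fat = 1890 ÷ 9 kcal/g = 210 g.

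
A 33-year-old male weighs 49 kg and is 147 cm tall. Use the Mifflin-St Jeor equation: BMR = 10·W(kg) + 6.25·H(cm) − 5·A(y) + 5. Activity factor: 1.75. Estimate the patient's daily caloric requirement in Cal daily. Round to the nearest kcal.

2185 Cal daily

Mifflin-St Jeor (male): BMR = 10(49) + 6.25(147) − 5(33) + 5 = 490 + 918.75 − 165 + 5 = 1248.75 kcal/day.
TEE = BMR × activity factor = 1248.75 × 1.75 = 2185.3125 kcal/day.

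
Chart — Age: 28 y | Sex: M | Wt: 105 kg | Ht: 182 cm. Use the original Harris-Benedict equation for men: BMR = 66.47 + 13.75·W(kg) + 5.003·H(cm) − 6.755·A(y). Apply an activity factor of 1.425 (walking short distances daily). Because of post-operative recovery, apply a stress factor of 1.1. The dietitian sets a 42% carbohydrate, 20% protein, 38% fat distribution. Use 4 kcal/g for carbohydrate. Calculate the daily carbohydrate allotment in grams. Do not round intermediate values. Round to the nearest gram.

Harris-Benedict: BMR = 66.47 + 13.75(105) + 5.003(182) − 6.755(28) = 2231.626 kcal/day.
TEE = 2231.626 × 1.425 = 3180.0671 kcal/day.
With stress factor 1.1: 3180.0671 × 1.1 = 3498.0738 kcal/day.
Carbohydrate energy = 42% × 3498.0738 = 1469.191 kcal.
Carbohydrate = 1469.191 ÷ 4 kcal/g = 367.2977 g.

367 g/day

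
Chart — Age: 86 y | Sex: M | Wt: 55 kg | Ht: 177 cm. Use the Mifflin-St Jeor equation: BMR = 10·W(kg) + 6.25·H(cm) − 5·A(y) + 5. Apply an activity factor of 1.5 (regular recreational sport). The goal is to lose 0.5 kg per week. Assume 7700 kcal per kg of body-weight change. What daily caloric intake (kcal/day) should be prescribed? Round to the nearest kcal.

Mifflin-St Jeor (male): BMR = 10(55) + 6.25(177) − 5(86) + 5 = 550 + 1106.25 − 430 + 5 = 1231.25 kcal/day.
TEE = 1231.25 × 1.5 = 1846.875 kcal/day.
Required daily deficit = 0.5 × 7700 ÷ 7 = 550 kcal/day.
Target intake = 1846.875 − 550 = 1296.875 kcal/day.

1297 kcal/day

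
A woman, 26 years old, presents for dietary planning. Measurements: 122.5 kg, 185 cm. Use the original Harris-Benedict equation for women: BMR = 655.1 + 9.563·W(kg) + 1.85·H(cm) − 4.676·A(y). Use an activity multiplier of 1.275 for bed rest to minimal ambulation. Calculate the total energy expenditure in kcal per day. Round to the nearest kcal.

Harris-Benedict: BMR = 655.1 + 9.563(122.5) + 1.85(185) − 4.676(26) = 2047.2415 kcal/day.
TEE = BMR × activity factor = 2047.2415 × 1.275 = 2610.2329 kcal/day.

2610 kcal per day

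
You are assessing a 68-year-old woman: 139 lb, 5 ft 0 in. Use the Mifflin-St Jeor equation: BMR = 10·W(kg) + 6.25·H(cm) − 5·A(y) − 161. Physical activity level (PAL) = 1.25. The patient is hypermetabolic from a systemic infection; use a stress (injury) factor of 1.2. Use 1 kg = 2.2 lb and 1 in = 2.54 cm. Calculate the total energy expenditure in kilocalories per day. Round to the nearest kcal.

1625 kilocalories per day

Convert to metric: weight = 139 ÷ 2.2 = 63.1818 kg; height = (5×12 + 0) × 2.54 = 60 × 2.54 = 152.4 cm.
Mifflin-St Jeor (female): BMR = 10(63.1818) + 6.25(152.4) − 5(68) − 161 = 631.8182 + 952.5 − 340 − 161 = 1083.3182 kcal/day.
TEE = BMR × activity factor = 1083.3182 × 1.25 = 1354.1477 kcal/day.
Apply stress factor: 1354.1477 × 1.2 = 1624.9773 kcal/day.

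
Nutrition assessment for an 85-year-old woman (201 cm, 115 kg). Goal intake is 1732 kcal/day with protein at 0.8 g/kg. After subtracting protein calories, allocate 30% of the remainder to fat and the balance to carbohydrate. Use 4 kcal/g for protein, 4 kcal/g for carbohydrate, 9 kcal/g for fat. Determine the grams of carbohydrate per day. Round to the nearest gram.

239 g/day

Protein = 0.8 × 115 = 92 g → 92 × 4 = 368 kcal.
Non-protein calories = 1732 − 368 = 1364 kcal.
Fat: 30% × 1364 = 409.2 kcal; carbohydrate: 954.8 kcal.
Carbohydrate: 954.8 kcal ÷ 4 kcal/g = 238.7 g.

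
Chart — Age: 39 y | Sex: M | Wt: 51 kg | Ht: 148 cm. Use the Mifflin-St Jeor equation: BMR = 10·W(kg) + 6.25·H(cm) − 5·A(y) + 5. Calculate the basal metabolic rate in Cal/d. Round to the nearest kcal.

Mifflin-St Jeor (male): BMR = 10(51) + 6.25(148) − 5(39) + 5 = 510 + 925 − 195 + 5 = 1245 kcal/day.

1245 Cal/d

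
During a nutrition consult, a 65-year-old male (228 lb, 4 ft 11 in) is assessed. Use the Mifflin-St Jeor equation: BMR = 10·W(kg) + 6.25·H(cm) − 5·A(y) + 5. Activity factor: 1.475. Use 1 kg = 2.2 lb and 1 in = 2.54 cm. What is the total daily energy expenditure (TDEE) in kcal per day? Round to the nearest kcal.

Convert to metric: weight = 228 ÷ 2.2 = 103.6364 kg; height = (4×12 + 11) × 2.54 = 59 × 2.54 = 149.86 cm.
Mifflin-St Jeor (male): BMR = 10(103.6364) + 6.25(149.86) − 5(65) + 5 = 1036.3636 + 936.625 − 325 + 5 = 1652.9886 kcal/day.
TEE = BMR × activity factor = 1652.9886 × 1.475 = 2438.1582 kcal/day.

2438 kcal per day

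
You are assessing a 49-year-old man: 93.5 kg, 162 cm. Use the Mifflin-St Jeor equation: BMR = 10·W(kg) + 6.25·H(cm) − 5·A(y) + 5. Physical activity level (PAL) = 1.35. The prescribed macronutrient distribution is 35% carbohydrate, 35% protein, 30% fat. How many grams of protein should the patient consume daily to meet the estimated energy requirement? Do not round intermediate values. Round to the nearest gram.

Mifflin-St Jeor (male): BMR = 10(93.5) + 6.25(162) − 5(49) + 5 = 935 + 1012.5 − 245 + 5 = 1707.5 kcal/day.
TEE = 1707.5 × 1.35 = 2305.125 kcal/day.
Protein energy = 35% × 2305.125 = 806.7938 kcal.
Protein = 806.7938 ÷ 4 kcal/g = 201.6984 g.

202 g/day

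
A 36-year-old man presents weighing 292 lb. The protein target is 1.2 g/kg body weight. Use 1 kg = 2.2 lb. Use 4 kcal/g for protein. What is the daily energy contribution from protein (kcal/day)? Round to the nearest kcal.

Weight in kg = 292 ÷ 2.2 = 132.7273 kg.
Protein = 1.2 g/kg × 132.7273 kg = 159.2727 g/day.
Protein energy = 159.2727 g × 4 kcal/g = 637.0909 kcal/day.

637 kcal/day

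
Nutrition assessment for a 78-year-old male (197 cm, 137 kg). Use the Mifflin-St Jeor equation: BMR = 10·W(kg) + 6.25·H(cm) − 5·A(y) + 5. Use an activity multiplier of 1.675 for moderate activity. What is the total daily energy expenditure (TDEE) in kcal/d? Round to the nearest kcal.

Mifflin-St Jeor (male): BMR = 10(137) + 6.25(197) − 5(78) + 5 = 1370 + 1231.25 − 390 + 5 = 2216.25 kcal/day.
TEE = BMR × activity factor = 2216.25 × 1.675 = 3712.2188 kcal/day.

3712 kcal/d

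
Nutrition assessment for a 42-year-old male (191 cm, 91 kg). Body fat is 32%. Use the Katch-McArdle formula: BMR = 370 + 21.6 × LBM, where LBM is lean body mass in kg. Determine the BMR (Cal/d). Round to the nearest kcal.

1707 Cal/d

LBM = 91 × (1 − 0.32) = 61.88 kg. Katch-McArdle: BMR = 370 + 21.6 × 61.88 = 1706.608 kcal/day.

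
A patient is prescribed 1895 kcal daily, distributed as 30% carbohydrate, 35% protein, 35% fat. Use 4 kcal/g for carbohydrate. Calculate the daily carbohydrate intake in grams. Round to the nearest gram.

Carbohydrate energy = 30% × 1895 = 568.5 kcal.
At 4 kcal/g: 568.5 ÷ 4 = 142.125 g.

142 g/day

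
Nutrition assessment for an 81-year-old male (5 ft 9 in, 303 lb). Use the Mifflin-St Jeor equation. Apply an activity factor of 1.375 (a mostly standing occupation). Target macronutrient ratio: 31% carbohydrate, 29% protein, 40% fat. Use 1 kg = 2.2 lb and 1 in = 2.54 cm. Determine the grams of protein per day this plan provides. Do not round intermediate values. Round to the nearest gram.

Convert to metric: weight = 303 ÷ 2.2 = 137.7273 kg; height = (5×12 + 9) × 2.54 = 69 × 2.54 = 175.26 cm.
Mifflin-St Jeor (male): BMR = 10(137.7273) + 6.25(175.26) − 5(81) + 5 = 1377.2727 + 1095.375 − 405 + 5 = 2072.6477 kcal/day.
TEE = 2072.6477 × 1.375 = 2849.8906 kcal/day.
Protein energy = 29% × 2849.8906 = 826.4683 kcal.
Protein = 826.4683 ÷ 4 kcal/g = 206.6171 g.

207 g/day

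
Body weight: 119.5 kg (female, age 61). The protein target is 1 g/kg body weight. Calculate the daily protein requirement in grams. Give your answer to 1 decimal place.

119.5 g/day

Protein = 1 g/kg × 119.5 kg = 119.5 g/day.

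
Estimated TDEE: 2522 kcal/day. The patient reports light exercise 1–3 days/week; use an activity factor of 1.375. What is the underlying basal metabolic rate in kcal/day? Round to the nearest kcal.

BMR = TEE ÷ activity factor = 2522 ÷ 1.375 = 1834.1818 kcal/day.

1834 kcal/day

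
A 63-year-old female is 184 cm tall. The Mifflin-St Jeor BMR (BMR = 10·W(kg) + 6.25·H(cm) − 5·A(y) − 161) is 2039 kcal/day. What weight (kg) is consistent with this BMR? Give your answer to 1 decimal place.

2039 = 10·W + 6.25(184) − 5(63) − 161
10·W = 2039 − 674 = 1365, so W = 136.5 kg.

136.5 kg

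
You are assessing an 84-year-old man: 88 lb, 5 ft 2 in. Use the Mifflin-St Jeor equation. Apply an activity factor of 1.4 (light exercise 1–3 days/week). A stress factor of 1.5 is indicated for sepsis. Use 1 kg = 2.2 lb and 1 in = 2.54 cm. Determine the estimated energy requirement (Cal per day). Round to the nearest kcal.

2035 Cal per day

Convert to metric: weight = 88 ÷ 2.2 = 40 kg; height = (5×12 + 2) × 2.54 = 62 × 2.54 = 157.48 cm.
Mifflin-St Jeor (male): BMR = 10(40) + 6.25(157.48) − 5(84) + 5 = 400 + 984.25 − 420 + 5 = 969.25 kcal/day.
TEE = BMR × activity factor = 969.25 × 1.4 = 1356.95 kcal/day.
Apply stress factor: 1356.95 × 1.5 = 2035.425 kcal/day.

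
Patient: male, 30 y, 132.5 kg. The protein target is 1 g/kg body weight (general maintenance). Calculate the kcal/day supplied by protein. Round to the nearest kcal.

Protein = 1 g/kg × 132.5 kg = 132.5 g/day.
Protein energy = 132.5 g × 4 kcal/g = 530 kcal/day.

530 kcal/day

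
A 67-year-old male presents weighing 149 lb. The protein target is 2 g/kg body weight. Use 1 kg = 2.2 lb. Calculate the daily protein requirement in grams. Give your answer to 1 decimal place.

Weight in kg = 149 ÷ 2.2 = 67.7273 kg.
Protein = 2 g/kg × 67.7273 kg = 135.4545 g/day.

135.5 g/day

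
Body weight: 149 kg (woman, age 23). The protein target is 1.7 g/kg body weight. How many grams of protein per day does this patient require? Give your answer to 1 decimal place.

253.3 g/day

Protein = 1.7 g/kg × 149 kg = 253.3 g/day.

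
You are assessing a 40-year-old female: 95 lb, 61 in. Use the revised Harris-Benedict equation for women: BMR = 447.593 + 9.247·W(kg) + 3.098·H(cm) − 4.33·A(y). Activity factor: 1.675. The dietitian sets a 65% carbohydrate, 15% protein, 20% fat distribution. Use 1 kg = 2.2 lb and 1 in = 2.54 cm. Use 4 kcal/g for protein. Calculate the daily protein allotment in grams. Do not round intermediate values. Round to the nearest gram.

72 g/day

Convert to metric: weight = 95 ÷ 2.2 = 43.1818 kg; height = 61 × 2.54 = 154.94 cm.
Harris-Benedict: BMR = 447.593 + 9.247(43.1818) + 3.098(154.94) − 4.33(40) = 1153.6994 kcal/day.
TEE = 1153.6994 × 1.675 = 1932.4465 kcal/day.
Protein energy = 15% × 1932.4465 = 289.867 kcal.
Protein = 289.867 ÷ 4 kcal/g = 72.4667 g.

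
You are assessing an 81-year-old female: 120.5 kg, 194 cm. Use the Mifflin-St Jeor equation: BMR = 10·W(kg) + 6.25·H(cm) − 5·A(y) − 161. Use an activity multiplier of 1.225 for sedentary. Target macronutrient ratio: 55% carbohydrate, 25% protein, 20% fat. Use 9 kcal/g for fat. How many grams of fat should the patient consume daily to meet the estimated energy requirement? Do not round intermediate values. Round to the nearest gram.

50 g/day

Mifflin-St Jeor (female): BMR = 10(120.5) + 6.25(194) − 5(81) − 161 = 1205 + 1212.5 − 405 − 161 = 1851.5 kcal/day.
TEE = 1851.5 × 1.225 = 2268.0875 kcal/day.
Fat energy = 20% × 2268.0875 = 453.6175 kcal.
Fat = 453.6175 ÷ 9 kcal/g = 50.4019 g.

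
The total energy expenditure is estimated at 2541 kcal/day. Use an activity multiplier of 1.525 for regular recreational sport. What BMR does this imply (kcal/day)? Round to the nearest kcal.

1666 kcal/day

BMR = TEE ÷ activity factor = 2541 ÷ 1.525 = 1666.2295 kcal/day.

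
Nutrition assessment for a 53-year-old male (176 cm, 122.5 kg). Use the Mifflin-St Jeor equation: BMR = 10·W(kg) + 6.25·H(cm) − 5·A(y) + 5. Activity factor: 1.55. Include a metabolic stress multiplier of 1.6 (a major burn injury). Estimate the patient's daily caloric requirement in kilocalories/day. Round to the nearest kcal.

5121 kilocalories/day

Mifflin-St Jeor (male): BMR = 10(122.5) + 6.25(176) − 5(53) + 5 = 1225 + 1100 − 265 + 5 = 2065 kcal/day.
TEE = BMR × activity factor = 2065 × 1.55 = 3200.75 kcal/day.
Apply stress factor: 3200.75 × 1.6 = 5121.2 kcal/day.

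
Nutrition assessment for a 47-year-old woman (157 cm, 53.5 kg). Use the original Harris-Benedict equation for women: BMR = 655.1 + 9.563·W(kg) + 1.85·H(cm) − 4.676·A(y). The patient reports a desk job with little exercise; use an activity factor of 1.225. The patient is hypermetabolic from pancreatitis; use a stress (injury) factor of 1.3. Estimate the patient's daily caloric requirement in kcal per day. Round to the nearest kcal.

1971 kcal per day

Harris-Benedict: BMR = 655.1 + 9.563(53.5) + 1.85(157) − 4.676(47) = 1237.3985 kcal/day.
TEE = BMR × activity factor = 1237.3985 × 1.225 = 1515.8132 kcal/day.
Apply stress factor: 1515.8132 × 1.3 = 1970.5571 kcal/day.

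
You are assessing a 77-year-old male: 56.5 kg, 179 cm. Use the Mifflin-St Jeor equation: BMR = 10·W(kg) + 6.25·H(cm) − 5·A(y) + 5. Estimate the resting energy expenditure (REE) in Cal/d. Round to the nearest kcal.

1304 Cal/d

Mifflin-St Jeor (male): BMR = 10(56.5) + 6.25(179) − 5(77) + 5 = 565 + 1118.75 − 385 + 5 = 1303.75 kcal/day.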